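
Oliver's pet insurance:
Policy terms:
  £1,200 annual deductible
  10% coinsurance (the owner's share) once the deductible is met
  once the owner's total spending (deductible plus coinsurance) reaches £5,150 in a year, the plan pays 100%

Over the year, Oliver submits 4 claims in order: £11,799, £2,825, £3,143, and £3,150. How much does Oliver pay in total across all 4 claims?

#1 (£11,799): £1,200 to deductible, leaving £10,599; coinsurance £10,599 × 10% = £1,059.90. Owner owes £2,259.90 (running OOP £2,259.90).
#2 (£2,825): deductible already satisfied, so owner's share is 10% × £2,825 = £282.50. Owner pays £282.50; OOP now £2,542.40.
#3 (£3,143): 10% coinsurance on £3,143 = £314.30. Owner owes £314.30 (running OOP £2,856.70).
#4 (£3,150): deductible met; 10% of £3,150 = £315. Owner owes £315 (running OOP £3,171.70).
Total paid by the owner: £2,259.90 + £282.50 + £314.30 + £315 = £3,171.70.

£3,171.70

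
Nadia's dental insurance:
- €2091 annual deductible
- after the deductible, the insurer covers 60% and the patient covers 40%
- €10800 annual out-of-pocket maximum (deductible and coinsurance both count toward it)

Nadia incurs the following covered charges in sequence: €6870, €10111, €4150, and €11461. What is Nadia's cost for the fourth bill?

€1093

Claim 1 — €6870: €2091 finishes the deductible; €4779 goes to coinsurance; coinsurance €4779 × 40% = €1911.60. Patient owes €4002.60 (running OOP €4002.60).
Claim 2 — €10111: deductible already satisfied, so patient's share is 40% × €10111 = €4044.40. Cost to patient: €4044.40. OOP to date €8047.
Claim 3 — €4150: deductible met; 40% of €4150 = €1660. Patient owes €1660 (running OOP €9707).
Claim 4 — €11461: 40% coinsurance on €11461 = €4584.40. That would push OOP to €14291.40, over the €10800 cap, so patient pays €10800 − €9707 = €1093.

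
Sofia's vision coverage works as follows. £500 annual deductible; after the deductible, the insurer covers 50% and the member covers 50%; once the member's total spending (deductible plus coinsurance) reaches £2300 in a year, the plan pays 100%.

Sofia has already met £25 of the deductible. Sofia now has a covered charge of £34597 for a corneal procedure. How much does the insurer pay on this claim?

£32322

Deductible still to meet: £500 − £25 = £475.
The remaining £34122 (= £34597 − £475) moves to coinsurance.
Coinsurance: £34122 × 50% = £17061.
Member responsibility before any cap: £475 + £17061 = £17536.
That would bring total out-of-pocket to £17561, past the £2300 cap. The member is capped at £2300 − £25 = £2275 on this claim.
Insurer pays the balance: £34597 − £2275 = £32322.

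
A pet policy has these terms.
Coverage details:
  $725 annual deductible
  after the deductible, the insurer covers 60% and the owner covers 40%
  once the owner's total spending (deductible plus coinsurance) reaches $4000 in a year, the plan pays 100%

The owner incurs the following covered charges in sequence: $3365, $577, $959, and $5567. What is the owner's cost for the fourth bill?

$1604.60

Bill 1, $3365: $725 to deductible, leaving $2640; coinsurance $2640 × 40% = $1056. Cost to owner: $1781. OOP to date $1781.
Bill 2, $577: deductible already satisfied, so owner's share is 40% × $577 = $230.80. Owner owes $230.80 (running OOP $2011.80).
Bill 3, $959: 40% coinsurance on $959 = $383.60. Owner owes $383.60 (running OOP $2395.40).
Bill 4, $5567: 40% coinsurance on $5567 = $2226.80. OOP would hit $4622.20 > $4000, so the cap limits the owner to $4000 − $2395.40 = $1604.60.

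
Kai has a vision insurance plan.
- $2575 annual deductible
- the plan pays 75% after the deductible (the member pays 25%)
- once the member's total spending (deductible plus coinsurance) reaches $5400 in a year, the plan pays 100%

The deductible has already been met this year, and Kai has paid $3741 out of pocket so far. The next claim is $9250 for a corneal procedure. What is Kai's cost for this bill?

With the deductible met, the entire $9250 is subject to coinsurance.
25% of $9250 = $2312.50 falls to the member.
Year-to-date out-of-pocket would reach $3741 + $2312.50 = $6053.50, above the $5400 maximum, so the member pays only $5400 − $3741 = $1659.

$1659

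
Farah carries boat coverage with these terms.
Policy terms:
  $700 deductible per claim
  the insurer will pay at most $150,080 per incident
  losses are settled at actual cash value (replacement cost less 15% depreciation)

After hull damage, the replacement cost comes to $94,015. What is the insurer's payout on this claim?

Depreciate 15%: the covered value is $94,015 × 0.85 = $79,912.75.
After the deductible, $79,912.75 − $700 = $79,212.75 remains.
$79,212.75 ≤ $150,080, so the limit doesn't bind; insurer pays $79,212.75.

$79,212.75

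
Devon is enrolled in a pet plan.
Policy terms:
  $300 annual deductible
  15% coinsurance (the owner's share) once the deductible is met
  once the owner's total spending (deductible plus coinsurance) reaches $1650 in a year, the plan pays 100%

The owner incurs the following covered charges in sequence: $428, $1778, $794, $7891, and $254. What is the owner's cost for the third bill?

Bill 1, $428: deductible takes $300, $128 remains; coinsurance $128 × 15% = $19.20. Owner pays $319.20; OOP now $319.20.
Bill 2, $1778: deductible met; 15% of $1778 = $266.70. Owner pays $266.70; OOP now $585.90.
Bill 3, $794: 15% coinsurance on $794 = $119.10. Cost to owner: $119.10. OOP to date $705.

$119.10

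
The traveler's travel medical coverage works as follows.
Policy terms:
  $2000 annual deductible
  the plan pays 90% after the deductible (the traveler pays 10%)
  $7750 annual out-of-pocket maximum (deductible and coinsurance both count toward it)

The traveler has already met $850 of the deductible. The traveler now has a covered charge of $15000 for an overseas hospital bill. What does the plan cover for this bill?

$12465

Remaining deductible: $2000 − $850 = $1150.
After the $1150 deductible portion, $15000 − $1150 = $13850 is subject to coinsurance.
Coinsurance: $13850 × 10% = $1385.
Traveler responsibility before any cap: $1150 + $1385 = $2535.
Year-to-date out-of-pocket becomes $850 + $2535 = $3385, still under the $7750 maximum, so no cap applies.
The insurer covers the remainder: $15000 − $2535 = $12465.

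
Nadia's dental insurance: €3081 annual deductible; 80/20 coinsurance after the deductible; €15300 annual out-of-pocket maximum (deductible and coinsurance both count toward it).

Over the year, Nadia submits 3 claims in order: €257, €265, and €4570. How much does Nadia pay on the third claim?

Bill 1, €257: entire amount goes to the deductible. Patient pays €257; OOP now €257.
Bill 2, €265: all of it applies to the deductible. Patient pays €265; OOP now €522.
Bill 3, €4570: €2559 finishes the deductible; €2011 goes to coinsurance; 20% of €2011 = €402.20. Patient pays €2961.20; OOP now €3483.20.

€2961.20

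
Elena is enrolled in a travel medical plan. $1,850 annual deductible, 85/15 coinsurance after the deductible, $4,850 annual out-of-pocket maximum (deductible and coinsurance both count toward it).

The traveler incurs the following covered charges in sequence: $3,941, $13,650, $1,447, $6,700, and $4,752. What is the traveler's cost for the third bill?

$217.05

Bill 1, $3,941: $1,850 finishes the deductible; $2,091 goes to coinsurance; traveler's 15% is $313.65. Traveler owes $2,163.65 (running OOP $2,163.65).
Bill 2, $13,650: deductible met; 15% of $13,650 = $2,047.50. Cost to traveler: $2,047.50. OOP to date $4,211.15.
Bill 3, $1,447: deductible already satisfied, so traveler's share is 15% × $1,447 = $217.05. Cost to traveler: $217.05. OOP to date $4,428.20.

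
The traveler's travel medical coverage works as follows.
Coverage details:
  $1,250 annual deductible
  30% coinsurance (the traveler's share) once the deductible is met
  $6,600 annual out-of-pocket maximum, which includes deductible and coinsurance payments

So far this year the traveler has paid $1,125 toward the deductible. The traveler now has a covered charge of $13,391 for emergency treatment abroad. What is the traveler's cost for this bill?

$4,104.80

$1,125 of the $1,250 deductible is already met, leaving $125.
After the $125 deductible portion, $13,391 − $125 = $13,266 is subject to coinsurance.
Traveler's 30% share of $13,266 is $3,979.80.
So the traveler owes $125 + $3,979.80 = $4,104.80 before any cap.
Total out-of-pocket so far would be $1,125 + $4,104.80 = $5,229.80, below the $6,600 cap — no reduction.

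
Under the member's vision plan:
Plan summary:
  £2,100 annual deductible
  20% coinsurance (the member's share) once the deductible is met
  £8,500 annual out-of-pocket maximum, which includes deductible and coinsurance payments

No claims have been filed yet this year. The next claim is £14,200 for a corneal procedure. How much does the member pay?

The full £2,100 deductible is still open; £2,100 of this bill applies to it.
That leaves £14,200 − £2,100 = £12,100 for coinsurance.
Member's 20% share of £12,100 is £2,420.
That puts the member's cost at £2,100 + £2,420 = £4,520 before any cap.
Total out-of-pocket so far would be £0 + £4,520 = £4,520, below the £8,500 cap — no reduction.

£4,520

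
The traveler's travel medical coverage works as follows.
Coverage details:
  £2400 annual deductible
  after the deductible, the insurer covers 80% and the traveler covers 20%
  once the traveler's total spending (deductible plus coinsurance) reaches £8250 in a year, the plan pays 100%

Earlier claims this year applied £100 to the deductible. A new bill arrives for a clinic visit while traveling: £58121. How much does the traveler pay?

£100 of the £2400 deductible is already met, leaving £2300.
That leaves £58121 − £2300 = £55821 for coinsurance.
Traveler's 20% share of £55821 is £11164.20.
Traveler responsibility before any cap: £2300 + £11164.20 = £13464.20.
Year-to-date out-of-pocket would reach £100 + £13464.20 = £13564.20, above the £8250 maximum, so the traveler pays only £8250 − £100 = £8150.

£8150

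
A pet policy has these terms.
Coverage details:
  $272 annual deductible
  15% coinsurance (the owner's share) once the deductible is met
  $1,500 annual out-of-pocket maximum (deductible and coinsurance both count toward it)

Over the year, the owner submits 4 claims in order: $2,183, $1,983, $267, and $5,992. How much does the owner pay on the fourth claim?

Bill 1, $2,183: $272 to deductible, leaving $1,911; 15% of $1,911 = $286.65. Owner pays $558.65; OOP now $558.65.
Bill 2, $1,983: deductible met; 15% of $1,983 = $297.45. Owner pays $297.45; OOP now $856.10.
Bill 3, $267: deductible already satisfied, so owner's share is 15% × $267 = $40.05. Cost to owner: $40.05. OOP to date $896.15.
Bill 4, $5,992: deductible already satisfied, so owner's share is 15% × $5,992 = $898.80. That would push OOP to $1,794.95, over the $1,500 cap, so owner pays $1,500 − $896.15 = $603.85.

$603.85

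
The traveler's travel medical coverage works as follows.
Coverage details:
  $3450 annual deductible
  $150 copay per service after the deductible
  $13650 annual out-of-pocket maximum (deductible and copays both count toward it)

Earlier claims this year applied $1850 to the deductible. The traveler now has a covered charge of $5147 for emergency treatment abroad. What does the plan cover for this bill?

$3397

Remaining deductible: $3450 − $1850 = $1600.
The remaining $3547 (= $5147 − $1600) moves to the copay.
Copay on this service: $150.
That puts the traveler's cost at $1600 + $150 = $1750 before any cap.
Total out-of-pocket so far would be $1850 + $1750 = $3600, below the $13650 cap — no reduction.
Insurer pays the balance: $5147 − $1750 = $3397.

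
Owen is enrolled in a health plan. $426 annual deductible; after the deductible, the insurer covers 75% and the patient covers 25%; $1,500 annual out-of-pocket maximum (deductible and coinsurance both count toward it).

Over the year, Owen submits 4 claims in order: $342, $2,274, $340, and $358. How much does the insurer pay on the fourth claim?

Claim 1 — $342: fully absorbed by the deductible. Cost to patient: $342. OOP to date $342. Insurer: $342 − $342 = $0.
Claim 2 — $2,274: deductible takes $84, $2,190 remains; patient's 25% is $547.50. Patient pays $631.50; OOP now $973.50. Plan pays $2,274 − $631.50 = $1,642.50.
Claim 3 — $340: deductible met; 25% of $340 = $85. Cost to patient: $85. OOP to date $1,058.50. Insurer: $340 − $85 = $255.
Claim 4 — $358: 25% coinsurance on $358 = $89.50. Patient pays $89.50; OOP now $1,148. Insurer: $358 − $89.50 = $268.50.

$268.50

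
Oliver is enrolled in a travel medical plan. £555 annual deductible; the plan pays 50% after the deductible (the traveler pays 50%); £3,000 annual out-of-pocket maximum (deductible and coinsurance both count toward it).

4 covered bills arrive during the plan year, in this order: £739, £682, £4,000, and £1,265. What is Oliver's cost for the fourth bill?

£12

Claim 1 — £739: £555 to deductible, leaving £184; traveler's 50% is £92. Traveler pays £647; OOP now £647.
Claim 2 — £682: deductible already satisfied, so traveler's share is 50% × £682 = £341. Traveler owes £341 (running OOP £988).
Claim 3 — £4,000: 50% coinsurance on £4,000 = £2,000. Cost to traveler: £2,000. OOP to date £2,988.
Claim 4 — £1,265: deductible already satisfied, so traveler's share is 50% × £1,265 = £632.50. That would push OOP to £3,620.50, over the £3,000 cap, so traveler pays £3,000 − £2,988 = £12.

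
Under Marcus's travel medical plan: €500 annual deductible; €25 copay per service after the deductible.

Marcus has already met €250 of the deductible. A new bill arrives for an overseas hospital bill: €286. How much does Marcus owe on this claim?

€275

€250 of the €500 deductible is already met, leaving €250.
After the €250 deductible portion, €286 − €250 = €36 is subject to the copay.
Copay on this service: €25.
Traveler responsibility: €250 + €25 = €275.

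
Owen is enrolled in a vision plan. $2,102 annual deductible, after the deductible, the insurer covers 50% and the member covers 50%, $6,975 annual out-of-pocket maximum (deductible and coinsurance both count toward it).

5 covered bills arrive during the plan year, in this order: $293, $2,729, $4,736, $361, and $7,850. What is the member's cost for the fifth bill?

$1,864.50

#1 ($293): all of it applies to the deductible. Member pays $293; OOP now $293.
#2 ($2,729): deductible takes $1,809, $920 remains; coinsurance $920 × 50% = $460. Member pays $2,269; OOP now $2,562.
#3 ($4,736): deductible met; 50% of $4,736 = $2,368. Cost to member: $2,368. OOP to date $4,930.
#4 ($361): 50% coinsurance on $361 = $180.50. Cost to member: $180.50. OOP to date $5,110.50.
#5 ($7,850): 50% coinsurance on $7,850 = $3,925. Adding that to $5,110.50 gives $9,035.50, past the $6,975 cap; member pays only $6,975 − $5,110.50 = $1,864.50.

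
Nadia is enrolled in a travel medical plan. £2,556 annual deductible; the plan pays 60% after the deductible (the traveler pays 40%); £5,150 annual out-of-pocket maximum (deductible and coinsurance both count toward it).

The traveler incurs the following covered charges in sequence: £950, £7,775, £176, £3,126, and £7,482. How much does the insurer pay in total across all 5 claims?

£14,359

Claim 1 (£950): entire amount goes to the deductible. Traveler pays £950; OOP now £950. Insurer: £950 − £950 = £0.
Claim 2 (£7,775): £1,606 to deductible, leaving £6,169; 40% of £6,169 = £2,467.60. Traveler pays £4,073.60; OOP now £5,023.60. Insurer: £7,775 − £4,073.60 = £3,701.40.
Claim 3 (£176): deductible met; 40% of £176 = £70.40. Traveler pays £70.40; OOP now £5,094. Insurer: £176 − £70.40 = £105.60.
Claim 4 (£3,126): deductible already satisfied, so traveler's share is 40% × £3,126 = £1,250.40. Adding that to £5,094 gives £6,344.40, past the £5,150 cap; traveler pays only £5,150 − £5,094 = £56. Insurer: £3,126 − £56 = £3,070.
Claim 5 (£7,482): 40% coinsurance on £7,482 = £2,992.80. That would push OOP to £8,142.80, over the £5,150 cap, so traveler pays £5,150 − £5,150 = £0. Insurer: £7,482 − £0 = £7,482.
Insurer total: £0 + £3,701.40 + £105.60 + £3,070 + £7,482 = £14,359.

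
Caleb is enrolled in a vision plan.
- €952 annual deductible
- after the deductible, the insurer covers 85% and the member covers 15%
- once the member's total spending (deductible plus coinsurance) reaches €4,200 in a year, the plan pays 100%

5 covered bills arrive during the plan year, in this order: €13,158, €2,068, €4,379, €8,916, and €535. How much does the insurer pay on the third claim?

€3,722.15

Claim 1 — €13,158: deductible takes €952, €12,206 remains; 15% of €12,206 = €1,830.90. Member owes €2,782.90 (running OOP €2,782.90). Plan pays €13,158 − €2,782.90 = €10,375.10.
Claim 2 — €2,068: deductible met; 15% of €2,068 = €310.20. Member owes €310.20 (running OOP €3,093.10). Insurer: €2,068 − €310.20 = €1,757.80.
Claim 3 — €4,379: 15% coinsurance on €4,379 = €656.85. Cost to member: €656.85. OOP to date €3,749.95. Plan pays €4,379 − €656.85 = €3,722.15.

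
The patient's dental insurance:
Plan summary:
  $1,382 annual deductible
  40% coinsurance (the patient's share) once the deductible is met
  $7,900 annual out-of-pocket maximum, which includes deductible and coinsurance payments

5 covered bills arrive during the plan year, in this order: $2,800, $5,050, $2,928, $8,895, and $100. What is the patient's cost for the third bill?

#1 ($2,800): deductible takes $1,382, $1,418 remains; patient's 40% is $567.20. Patient owes $1,949.20 (running OOP $1,949.20).
#2 ($5,050): deductible met; 40% of $5,050 = $2,020. Patient pays $2,020; OOP now $3,969.20.
#3 ($2,928): deductible met; 40% of $2,928 = $1,171.20. Patient owes $1,171.20 (running OOP $5,140.40).

$1,171.20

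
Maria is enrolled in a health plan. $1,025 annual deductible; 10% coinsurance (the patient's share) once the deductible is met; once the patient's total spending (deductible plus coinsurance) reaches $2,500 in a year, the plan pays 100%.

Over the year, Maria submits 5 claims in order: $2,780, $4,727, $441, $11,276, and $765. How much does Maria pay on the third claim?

$44.10

Claim 1 ($2,780): deductible takes $1,025, $1,755 remains; coinsurance $1,755 × 10% = $175.50. Patient owes $1,200.50 (running OOP $1,200.50).
Claim 2 ($4,727): deductible already satisfied, so patient's share is 10% × $4,727 = $472.70. Cost to patient: $472.70. OOP to date $1,673.20.
Claim 3 ($441): 10% coinsurance on $441 = $44.10. Cost to patient: $44.10. OOP to date $1,717.30.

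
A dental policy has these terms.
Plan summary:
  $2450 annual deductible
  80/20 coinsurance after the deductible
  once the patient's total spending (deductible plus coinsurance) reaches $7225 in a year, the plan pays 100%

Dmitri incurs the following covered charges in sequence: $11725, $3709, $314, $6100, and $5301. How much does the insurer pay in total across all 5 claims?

$19924

Bill 1, $11725: deductible takes $2450, $9275 remains; 20% of $9275 = $1855. Patient owes $4305 (running OOP $4305). Insurer: $11725 − $4305 = $7420.
Bill 2, $3709: deductible met; 20% of $3709 = $741.80. Patient pays $741.80; OOP now $5046.80. Plan pays $3709 − $741.80 = $2967.20.
Bill 3, $314: deductible met; 20% of $314 = $62.80. Patient pays $62.80; OOP now $5109.60. Insurer: $314 − $62.80 = $251.20.
Bill 4, $6100: deductible already satisfied, so patient's share is 20% × $6100 = $1220. Patient owes $1220 (running OOP $6329.60). Insurer: $6100 − $1220 = $4880.
Bill 5, $5301: 20% coinsurance on $5301 = $1060.20. That would push OOP to $7389.80, over the $7225 cap, so patient pays $7225 − $6329.60 = $895.40. Plan pays $5301 − $895.40 = $4405.60.
Insurer total = bills − patient's total = $27149 − $7225 = $19924.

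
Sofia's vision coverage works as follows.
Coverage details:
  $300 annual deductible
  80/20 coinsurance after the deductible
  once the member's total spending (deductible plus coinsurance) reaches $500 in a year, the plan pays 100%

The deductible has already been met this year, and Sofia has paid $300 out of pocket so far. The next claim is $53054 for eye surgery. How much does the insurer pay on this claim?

The deductible is already satisfied, so the full bill goes to coinsurance.
Member's 20% share of $53054 is $10610.80.
That would bring total out-of-pocket to $10910.80, past the $500 cap. The member is capped at $500 − $300 = $200 on this claim.
Insurer pays the balance: $53054 − $200 = $52854.

$52854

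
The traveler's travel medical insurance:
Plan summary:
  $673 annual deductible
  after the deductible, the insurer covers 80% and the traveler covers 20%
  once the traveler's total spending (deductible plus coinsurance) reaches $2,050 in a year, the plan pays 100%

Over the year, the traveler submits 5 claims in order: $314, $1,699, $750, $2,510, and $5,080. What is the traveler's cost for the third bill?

$150

Claim 1 ($314): all of it applies to the deductible. Cost to traveler: $314. OOP to date $314.
Claim 2 ($1,699): $359 finishes the deductible; $1,340 goes to coinsurance; traveler's 20% is $268. Cost to traveler: $627. OOP to date $941.
Claim 3 ($750): 20% coinsurance on $750 = $150. Traveler pays $150; OOP now $1,091.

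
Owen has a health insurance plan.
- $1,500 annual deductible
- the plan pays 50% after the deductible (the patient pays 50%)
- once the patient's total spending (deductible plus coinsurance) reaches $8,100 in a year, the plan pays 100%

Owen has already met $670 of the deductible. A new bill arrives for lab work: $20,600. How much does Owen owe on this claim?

Deductible still to meet: $1,500 − $670 = $830.
The remaining $19,770 (= $20,600 − $830) moves to coinsurance.
Patient's 50% share of $19,770 is $9,885.
That puts the patient's cost at $830 + $9,885 = $10,715 before any cap.
That would bring total out-of-pocket to $11,385, past the $8,100 cap. The patient is capped at $8,100 − $670 = $7,430 on this claim.

$7,430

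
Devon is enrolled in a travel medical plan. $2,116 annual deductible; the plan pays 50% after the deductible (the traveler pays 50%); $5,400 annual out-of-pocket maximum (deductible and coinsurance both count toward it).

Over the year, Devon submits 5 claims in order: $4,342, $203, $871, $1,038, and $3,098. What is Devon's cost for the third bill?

#1 ($4,342): deductible takes $2,116, $2,226 remains; 50% of $2,226 = $1,113. Cost to traveler: $3,229. OOP to date $3,229.
#2 ($203): 50% coinsurance on $203 = $101.50. Traveler pays $101.50; OOP now $3,330.50.
#3 ($871): 50% coinsurance on $871 = $435.50. Traveler owes $435.50 (running OOP $3,766).

$435.50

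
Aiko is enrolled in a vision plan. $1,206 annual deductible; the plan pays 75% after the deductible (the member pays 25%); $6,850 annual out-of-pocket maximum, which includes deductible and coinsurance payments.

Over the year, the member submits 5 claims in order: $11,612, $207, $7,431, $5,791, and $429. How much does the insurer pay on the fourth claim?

$4,658

#1 ($11,612): deductible takes $1,206, $10,406 remains; coinsurance $10,406 × 25% = $2,601.50. Cost to member: $3,807.50. OOP to date $3,807.50. Plan pays $11,612 − $3,807.50 = $7,804.50.
#2 ($207): deductible met; 25% of $207 = $51.75. Cost to member: $51.75. OOP to date $3,859.25. Plan pays $207 − $51.75 = $155.25.
#3 ($7,431): deductible already satisfied, so member's share is 25% × $7,431 = $1,857.75. Cost to member: $1,857.75. OOP to date $5,717. Insurer: $7,431 − $1,857.75 = $5,573.25.
#4 ($5,791): 25% coinsurance on $5,791 = $1,447.75. OOP would hit $7,164.75 > $6,850, so the cap limits the member to $6,850 − $5,717 = $1,133. Insurer: $5,791 − $1,133 = $4,658.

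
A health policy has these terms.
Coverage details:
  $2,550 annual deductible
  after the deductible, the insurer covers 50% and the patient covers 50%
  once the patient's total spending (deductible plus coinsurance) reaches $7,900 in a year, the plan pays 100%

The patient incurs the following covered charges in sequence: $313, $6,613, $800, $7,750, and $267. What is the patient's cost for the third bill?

Claim 1 ($313): fully absorbed by the deductible. Patient owes $313 (running OOP $313).
Claim 2 ($6,613): $2,237 to deductible, leaving $4,376; coinsurance $4,376 × 50% = $2,188. Cost to patient: $4,425. OOP to date $4,738.
Claim 3 ($800): 50% coinsurance on $800 = $400. Patient pays $400; OOP now $5,138.

$400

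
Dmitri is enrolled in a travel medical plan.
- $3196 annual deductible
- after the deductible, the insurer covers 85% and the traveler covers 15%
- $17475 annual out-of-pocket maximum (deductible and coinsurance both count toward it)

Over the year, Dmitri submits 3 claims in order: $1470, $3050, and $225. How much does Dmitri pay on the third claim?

Claim 1 — $1470: entire amount goes to the deductible. Cost to traveler: $1470. OOP to date $1470.
Claim 2 — $3050: deductible takes $1726, $1324 remains; traveler's 15% is $198.60. Traveler owes $1924.60 (running OOP $3394.60).
Claim 3 — $225: 15% coinsurance on $225 = $33.75. Cost to traveler: $33.75. OOP to date $3428.35.

$33.75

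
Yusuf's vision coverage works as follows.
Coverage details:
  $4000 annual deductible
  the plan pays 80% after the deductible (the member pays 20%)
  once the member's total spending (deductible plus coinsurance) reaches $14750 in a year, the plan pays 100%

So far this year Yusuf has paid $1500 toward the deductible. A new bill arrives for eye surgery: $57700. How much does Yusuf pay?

$13250

Remaining deductible: $4000 − $1500 = $2500.
The remaining $55200 (= $57700 − $2500) moves to coinsurance.
Coinsurance: $55200 × 20% = $11040.
So the member owes $2500 + $11040 = $13540 before any cap.
Year-to-date out-of-pocket would reach $1500 + $13540 = $15040, above the $14750 maximum, so the member pays only $14750 − $1500 = $13250.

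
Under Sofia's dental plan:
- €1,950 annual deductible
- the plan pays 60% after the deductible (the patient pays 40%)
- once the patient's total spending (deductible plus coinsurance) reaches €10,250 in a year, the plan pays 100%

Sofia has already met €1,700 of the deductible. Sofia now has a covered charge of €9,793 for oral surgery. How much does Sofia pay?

€4,067.20

€1,700 of the €1,950 deductible is already met, leaving €250.
The remaining €9,543 (= €9,793 − €250) moves to coinsurance.
40% of €9,543 = €3,817.20 falls to the patient.
Patient responsibility before any cap: €250 + €3,817.20 = €4,067.20.
Year-to-date out-of-pocket becomes €1,700 + €4,067.20 = €5,767.20, still under the €10,250 maximum, so no cap applies.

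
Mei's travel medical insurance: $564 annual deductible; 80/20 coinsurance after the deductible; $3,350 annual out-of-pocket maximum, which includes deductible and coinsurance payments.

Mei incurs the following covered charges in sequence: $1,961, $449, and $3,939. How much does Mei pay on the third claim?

$787.80

Bill 1, $1,961: $564 to deductible, leaving $1,397; traveler's 20% is $279.40. Traveler owes $843.40 (running OOP $843.40).
Bill 2, $449: 20% coinsurance on $449 = $89.80. Traveler pays $89.80; OOP now $933.20.
Bill 3, $3,939: deductible already satisfied, so traveler's share is 20% × $3,939 = $787.80. Traveler owes $787.80 (running OOP $1,721).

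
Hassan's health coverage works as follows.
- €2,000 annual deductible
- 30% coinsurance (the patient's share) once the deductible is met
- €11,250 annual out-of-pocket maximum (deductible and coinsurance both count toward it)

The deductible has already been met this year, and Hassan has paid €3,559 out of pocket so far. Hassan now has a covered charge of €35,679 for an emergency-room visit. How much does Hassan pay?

With the deductible met, the entire €35,679 is subject to coinsurance.
Coinsurance: €35,679 × 30% = €10,703.70.
Adding €10,703.70 to the €3,559 already spent would give €14,262.70, which exceeds the €11,250 cap; the patient pays just €11,250 − €3,559 = €7,691.

€7,691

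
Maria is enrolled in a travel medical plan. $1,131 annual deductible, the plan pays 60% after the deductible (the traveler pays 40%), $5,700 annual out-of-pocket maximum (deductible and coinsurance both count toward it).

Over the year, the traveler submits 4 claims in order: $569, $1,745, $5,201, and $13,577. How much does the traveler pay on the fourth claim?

$2,015.40

Claim 1 ($569): all of it applies to the deductible. Traveler owes $569 (running OOP $569).
Claim 2 ($1,745): $562 finishes the deductible; $1,183 goes to coinsurance; coinsurance $1,183 × 40% = $473.20. Traveler owes $1,035.20 (running OOP $1,604.20).
Claim 3 ($5,201): deductible already satisfied, so traveler's share is 40% × $5,201 = $2,080.40. Traveler owes $2,080.40 (running OOP $3,684.60).
Claim 4 ($13,577): 40% coinsurance on $13,577 = $5,430.80. Adding that to $3,684.60 gives $9,115.40, past the $5,700 cap; traveler pays only $5,700 − $3,684.60 = $2,015.40.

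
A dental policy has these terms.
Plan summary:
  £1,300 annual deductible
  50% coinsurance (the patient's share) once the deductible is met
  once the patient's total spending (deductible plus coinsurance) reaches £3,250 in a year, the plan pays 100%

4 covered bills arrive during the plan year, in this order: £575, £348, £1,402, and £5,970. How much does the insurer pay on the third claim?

Claim 1 (£575): all of it applies to the deductible. Patient pays £575; OOP now £575. Plan pays £575 − £575 = £0.
Claim 2 (£348): all of it applies to the deductible. Patient pays £348; OOP now £923. Insurer: £348 − £348 = £0.
Claim 3 (£1,402): deductible takes £377, £1,025 remains; 50% of £1,025 = £512.50. Patient pays £889.50; OOP now £1,812.50. Insurer: £1,402 − £889.50 = £512.50.

£512.50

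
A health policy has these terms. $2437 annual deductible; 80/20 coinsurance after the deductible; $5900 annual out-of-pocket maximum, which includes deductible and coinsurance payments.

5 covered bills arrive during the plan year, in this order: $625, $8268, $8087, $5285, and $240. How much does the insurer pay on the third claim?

Claim 1 — $625: fully absorbed by the deductible. Cost to patient: $625. OOP to date $625. Insurer: $625 − $625 = $0.
Claim 2 — $8268: deductible takes $1812, $6456 remains; coinsurance $6456 × 20% = $1291.20. Patient owes $3103.20 (running OOP $3728.20). Plan pays $8268 − $3103.20 = $5164.80.
Claim 3 — $8087: deductible already satisfied, so patient's share is 20% × $8087 = $1617.40. Patient pays $1617.40; OOP now $5345.60. Insurer: $8087 − $1617.40 = $6469.60.

$6469.60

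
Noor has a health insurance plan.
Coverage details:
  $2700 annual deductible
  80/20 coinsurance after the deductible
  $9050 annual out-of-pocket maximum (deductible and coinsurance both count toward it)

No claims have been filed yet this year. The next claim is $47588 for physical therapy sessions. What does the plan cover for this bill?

$38538

Nothing has been paid toward the $2700 deductible, so the first $2700 of this charge is applied there.
That leaves $47588 − $2700 = $44888 for coinsurance.
20% of $44888 = $8977.60 falls to the patient.
That puts the patient's cost at $2700 + $8977.60 = $11677.60 before any cap.
That would bring total out-of-pocket to $11677.60, past the $9050 cap. The patient is capped at $9050 − $0 = $9050 on this claim.
Insurer pays the balance: $47588 − $9050 = $38538.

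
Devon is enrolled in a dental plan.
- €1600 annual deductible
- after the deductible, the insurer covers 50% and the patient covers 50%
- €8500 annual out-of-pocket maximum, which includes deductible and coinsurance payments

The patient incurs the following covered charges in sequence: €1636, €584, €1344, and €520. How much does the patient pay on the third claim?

€672

#1 (€1636): €1600 finishes the deductible; €36 goes to coinsurance; 50% of €36 = €18. Cost to patient: €1618. OOP to date €1618.
#2 (€584): deductible already satisfied, so patient's share is 50% × €584 = €292. Cost to patient: €292. OOP to date €1910.
#3 (€1344): deductible already satisfied, so patient's share is 50% × €1344 = €672. Cost to patient: €672. OOP to date €2582.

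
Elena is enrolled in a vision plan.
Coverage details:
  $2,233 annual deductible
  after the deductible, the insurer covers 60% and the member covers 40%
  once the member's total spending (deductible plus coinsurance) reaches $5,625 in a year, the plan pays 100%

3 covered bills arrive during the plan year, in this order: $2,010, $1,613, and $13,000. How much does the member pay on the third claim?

$2,836

#1 ($2,010): entire amount goes to the deductible. Member owes $2,010 (running OOP $2,010).
#2 ($1,613): $223 to deductible, leaving $1,390; member's 40% is $556. Member owes $779 (running OOP $2,789).
#3 ($13,000): deductible met; 40% of $13,000 = $5,200. Adding that to $2,789 gives $7,989, past the $5,625 cap; member pays only $5,625 − $2,789 = $2,836.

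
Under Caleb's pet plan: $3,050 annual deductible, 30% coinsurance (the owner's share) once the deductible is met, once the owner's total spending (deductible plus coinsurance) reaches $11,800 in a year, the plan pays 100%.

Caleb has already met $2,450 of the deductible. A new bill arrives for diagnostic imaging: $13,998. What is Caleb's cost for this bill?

Remaining deductible: $3,050 − $2,450 = $600.
That leaves $13,998 − $600 = $13,398 for coinsurance.
Coinsurance: $13,398 × 30% = $4,019.40.
So the owner owes $600 + $4,019.40 = $4,619.40 before any cap.
Cumulative spending $2,450 + $4,619.40 = $7,069.40 stays under the $11,800 maximum.

$4,619.40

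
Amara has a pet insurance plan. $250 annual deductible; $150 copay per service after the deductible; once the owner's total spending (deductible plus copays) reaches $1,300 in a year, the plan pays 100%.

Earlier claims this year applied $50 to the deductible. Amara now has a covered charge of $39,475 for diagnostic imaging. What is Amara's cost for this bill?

$50 of the $250 deductible is already met, leaving $200.
That leaves $39,475 − $200 = $39,275 for the copay.
Copay on this service: $150.
Owner responsibility before any cap: $200 + $150 = $350.
Year-to-date out-of-pocket becomes $50 + $350 = $400, still under the $1,300 maximum, so no cap applies.

$350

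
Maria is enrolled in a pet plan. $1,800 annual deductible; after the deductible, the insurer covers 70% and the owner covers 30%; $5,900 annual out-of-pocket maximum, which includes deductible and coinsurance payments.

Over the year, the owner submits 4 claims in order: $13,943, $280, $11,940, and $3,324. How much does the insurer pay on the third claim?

$11,566.90

Bill 1, $13,943: deductible takes $1,800, $12,143 remains; 30% of $12,143 = $3,642.90. Cost to owner: $5,442.90. OOP to date $5,442.90. Plan pays $13,943 − $5,442.90 = $8,500.10.
Bill 2, $280: deductible met; 30% of $280 = $84. Owner owes $84 (running OOP $5,526.90). Insurer: $280 − $84 = $196.
Bill 3, $11,940: deductible already satisfied, so owner's share is 30% × $11,940 = $3,582. That would push OOP to $9,108.90, over the $5,900 cap, so owner pays $5,900 − $5,526.90 = $373.10. Plan pays $11,940 − $373.10 = $11,566.90.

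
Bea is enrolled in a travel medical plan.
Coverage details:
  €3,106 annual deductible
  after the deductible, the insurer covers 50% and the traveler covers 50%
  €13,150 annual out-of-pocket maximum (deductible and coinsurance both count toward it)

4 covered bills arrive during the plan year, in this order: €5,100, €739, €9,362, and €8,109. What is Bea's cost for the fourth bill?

€3,996.50

Bill 1, €5,100: deductible takes €3,106, €1,994 remains; traveler's 50% is €997. Traveler owes €4,103 (running OOP €4,103).
Bill 2, €739: deductible already satisfied, so traveler's share is 50% × €739 = €369.50. Traveler pays €369.50; OOP now €4,472.50.
Bill 3, €9,362: deductible met; 50% of €9,362 = €4,681. Traveler owes €4,681 (running OOP €9,153.50).
Bill 4, €8,109: deductible met; 50% of €8,109 = €4,054.50. Adding that to €9,153.50 gives €13,208, past the €13,150 cap; traveler pays only €13,150 − €9,153.50 = €3,996.50.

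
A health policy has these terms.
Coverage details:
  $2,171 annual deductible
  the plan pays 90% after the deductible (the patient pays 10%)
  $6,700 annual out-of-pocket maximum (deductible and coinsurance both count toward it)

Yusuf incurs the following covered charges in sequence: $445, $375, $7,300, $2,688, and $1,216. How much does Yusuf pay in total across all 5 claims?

$3,156.30

Claim 1 ($445): all of it applies to the deductible. Patient owes $445 (running OOP $445).
Claim 2 ($375): fully absorbed by the deductible. Patient owes $375 (running OOP $820).
Claim 3 ($7,300): $1,351 finishes the deductible; $5,949 goes to coinsurance; patient's 10% is $594.90. Patient owes $1,945.90 (running OOP $2,765.90).
Claim 4 ($2,688): 10% coinsurance on $2,688 = $268.80. Cost to patient: $268.80. OOP to date $3,034.70.
Claim 5 ($1,216): deductible already satisfied, so patient's share is 10% × $1,216 = $121.60. Cost to patient: $121.60. OOP to date $3,156.30.
Summing the patient's payments: $445 + $375 + $1,945.90 + $268.80 + $121.60 = $3,156.30.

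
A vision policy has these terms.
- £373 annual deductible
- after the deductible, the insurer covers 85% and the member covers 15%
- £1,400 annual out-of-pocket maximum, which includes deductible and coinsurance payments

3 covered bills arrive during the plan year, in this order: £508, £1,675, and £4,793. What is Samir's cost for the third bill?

Claim 1 (£508): £373 to deductible, leaving £135; coinsurance £135 × 15% = £20.25. Cost to member: £393.25. OOP to date £393.25.
Claim 2 (£1,675): 15% coinsurance on £1,675 = £251.25. Cost to member: £251.25. OOP to date £644.50.
Claim 3 (£4,793): 15% coinsurance on £4,793 = £718.95. Member pays £718.95; OOP now £1,363.45.

£718.95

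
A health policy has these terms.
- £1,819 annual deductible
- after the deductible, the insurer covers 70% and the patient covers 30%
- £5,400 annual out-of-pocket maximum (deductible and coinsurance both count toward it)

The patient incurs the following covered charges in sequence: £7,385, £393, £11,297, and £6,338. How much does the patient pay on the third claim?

Claim 1 (£7,385): £1,819 finishes the deductible; £5,566 goes to coinsurance; 30% of £5,566 = £1,669.80. Patient owes £3,488.80 (running OOP £3,488.80).
Claim 2 (£393): 30% coinsurance on £393 = £117.90. Cost to patient: £117.90. OOP to date £3,606.70.
Claim 3 (£11,297): 30% coinsurance on £11,297 = £3,389.10. OOP would hit £6,995.80 > £5,400, so the cap limits the patient to £5,400 − £3,606.70 = £1,793.30.

£1,793.30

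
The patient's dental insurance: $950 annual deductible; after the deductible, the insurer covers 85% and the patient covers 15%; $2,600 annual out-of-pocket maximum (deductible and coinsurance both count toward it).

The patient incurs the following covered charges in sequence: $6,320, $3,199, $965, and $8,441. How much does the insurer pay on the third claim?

#1 ($6,320): $950 finishes the deductible; $5,370 goes to coinsurance; 15% of $5,370 = $805.50. Patient owes $1,755.50 (running OOP $1,755.50). Insurer: $6,320 − $1,755.50 = $4,564.50.
#2 ($3,199): deductible already satisfied, so patient's share is 15% × $3,199 = $479.85. Patient pays $479.85; OOP now $2,235.35. Insurer: $3,199 − $479.85 = $2,719.15.
#3 ($965): deductible met; 15% of $965 = $144.75. Cost to patient: $144.75. OOP to date $2,380.10. Plan pays $965 − $144.75 = $820.25.

$820.25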